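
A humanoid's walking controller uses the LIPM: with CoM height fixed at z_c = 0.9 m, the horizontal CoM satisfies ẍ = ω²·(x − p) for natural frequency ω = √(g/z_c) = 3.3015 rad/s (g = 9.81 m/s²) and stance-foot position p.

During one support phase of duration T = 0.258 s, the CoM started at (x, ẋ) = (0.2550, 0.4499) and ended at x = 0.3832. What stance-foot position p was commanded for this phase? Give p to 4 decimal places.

ωT = 3.3015·0.258 = 0.851787; cosh(ωT) = 1.385242, sinh(ωT) = 0.958590
x(T) = p + (x₀−p)·cosh(ωT) + (ẋ₀/ω)·sinh(ωT) ⇒ p·(1 − cosh) = x(T) − x₀·cosh − (ẋ₀/ω)·sinh
numerator   = 0.3832 − (0.2550)·1.385242 − (0.4499/3.3015)·0.958590 = -0.100665
denominator = 1 − 1.385242 = -0.385242
p = -0.100665 / -0.385242 = 0.2613

p = 0.2613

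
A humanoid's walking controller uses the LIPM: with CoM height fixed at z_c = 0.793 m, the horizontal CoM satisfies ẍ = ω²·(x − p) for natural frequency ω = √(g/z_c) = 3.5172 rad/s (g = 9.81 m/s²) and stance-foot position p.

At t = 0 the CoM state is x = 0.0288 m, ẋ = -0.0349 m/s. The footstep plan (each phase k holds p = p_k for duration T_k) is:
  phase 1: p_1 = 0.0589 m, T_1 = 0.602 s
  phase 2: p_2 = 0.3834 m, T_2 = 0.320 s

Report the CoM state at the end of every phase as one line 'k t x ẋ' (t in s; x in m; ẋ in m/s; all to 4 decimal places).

1 0.6020 -0.1086 -0.5806
2 0.9220 -0.6821 -3.3744

phase 1: p=0.0589, T=0.602, ωT=2.117354, cosh=4.214738, sinh=4.094388; start (x,ẋ)=(0.028800, -0.034900) → end (x,ẋ)=(-0.108591, -0.580558)
phase 2: p=0.3834, T=0.320, ωT=1.125504, cosh=1.703129, sinh=1.378640; start (x,ẋ)=(-0.108591, -0.580558) → end (x,ẋ)=(-0.682086, -3.374406)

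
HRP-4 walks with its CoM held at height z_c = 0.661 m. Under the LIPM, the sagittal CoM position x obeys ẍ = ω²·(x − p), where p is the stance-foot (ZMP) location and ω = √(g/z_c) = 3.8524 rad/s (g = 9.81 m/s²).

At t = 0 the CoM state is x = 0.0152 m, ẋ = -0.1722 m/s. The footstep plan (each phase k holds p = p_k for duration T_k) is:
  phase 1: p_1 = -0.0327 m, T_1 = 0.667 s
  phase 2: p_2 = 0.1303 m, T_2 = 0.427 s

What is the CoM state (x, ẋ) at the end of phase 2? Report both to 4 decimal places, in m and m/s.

x = -0.1987, ẋ = -1.1515

phase 1: p=-0.0327, T=0.667, ωT=2.569551, cosh=6.568263, sinh=6.491693; start (x,ẋ)=(0.015200, -0.172200) → end (x,ẋ)=(-0.008255, 0.066857)
phase 2: p=0.1303, T=0.427, ωT=1.644975, cosh=2.686948, sinh=2.493931; start (x,ẋ)=(-0.008255, 0.066857) → end (x,ẋ)=(-0.198709, -1.151543)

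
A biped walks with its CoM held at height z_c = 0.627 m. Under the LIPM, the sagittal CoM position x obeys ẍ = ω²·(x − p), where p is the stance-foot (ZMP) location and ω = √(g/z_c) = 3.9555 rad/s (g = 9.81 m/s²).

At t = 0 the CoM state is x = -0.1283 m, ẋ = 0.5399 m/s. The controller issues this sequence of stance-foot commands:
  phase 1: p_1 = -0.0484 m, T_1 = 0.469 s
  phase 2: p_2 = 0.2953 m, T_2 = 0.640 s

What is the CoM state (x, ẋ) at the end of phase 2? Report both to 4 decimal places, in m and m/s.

x = 0.3939, ẋ = 0.5088

phase 1: p=-0.0484, T=0.469, ωT=1.855129, cosh=3.274479, sinh=3.118047; start (x,ẋ)=(-0.128300, 0.539900) → end (x,ẋ)=(0.115562, 0.782450)
phase 2: p=0.2953, T=0.640, ωT=2.531520, cosh=6.326070, sinh=6.246532; start (x,ẋ)=(0.115562, 0.782450) → end (x,ẋ)=(0.393912, 0.508843)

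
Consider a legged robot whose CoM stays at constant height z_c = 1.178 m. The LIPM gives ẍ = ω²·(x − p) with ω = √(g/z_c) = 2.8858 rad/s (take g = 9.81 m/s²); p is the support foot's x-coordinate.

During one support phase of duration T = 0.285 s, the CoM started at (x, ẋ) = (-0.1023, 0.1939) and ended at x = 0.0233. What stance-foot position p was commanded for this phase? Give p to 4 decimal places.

ωT = 2.8858·0.285 = 0.822453; cosh(ωT) = 1.357714, sinh(ωT) = 0.918362
x(T) = p + (x₀−p)·cosh(ωT) + (ẋ₀/ω)·sinh(ωT) ⇒ p·(1 − cosh) = x(T) − x₀·cosh − (ẋ₀/ω)·sinh
numerator   = 0.0233 − (-0.1023)·1.357714 − (0.1939/2.8858)·0.918362 = 0.100488
denominator = 1 − 1.357714 = -0.357714
p = 0.100488 / -0.357714 = -0.2809

p = -0.2809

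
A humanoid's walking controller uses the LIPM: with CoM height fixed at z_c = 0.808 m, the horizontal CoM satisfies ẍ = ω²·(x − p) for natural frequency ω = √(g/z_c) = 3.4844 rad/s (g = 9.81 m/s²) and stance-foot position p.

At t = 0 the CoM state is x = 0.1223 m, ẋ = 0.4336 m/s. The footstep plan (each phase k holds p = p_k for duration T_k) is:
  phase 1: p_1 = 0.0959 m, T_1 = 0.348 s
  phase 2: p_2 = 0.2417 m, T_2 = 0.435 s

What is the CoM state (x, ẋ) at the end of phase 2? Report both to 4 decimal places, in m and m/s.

x = 1.0450, ẋ = 2.9330

phase 1: p=0.0959, T=0.348, ωT=1.212571, cosh=1.829775, sinh=1.532343; start (x,ẋ)=(0.122300, 0.433600) → end (x,ẋ)=(0.334891, 0.934348)
phase 2: p=0.2417, T=0.435, ωT=1.515714, cosh=2.386161, sinh=2.166510; start (x,ẋ)=(0.334891, 0.934348) → end (x,ẋ)=(1.045023, 2.933005)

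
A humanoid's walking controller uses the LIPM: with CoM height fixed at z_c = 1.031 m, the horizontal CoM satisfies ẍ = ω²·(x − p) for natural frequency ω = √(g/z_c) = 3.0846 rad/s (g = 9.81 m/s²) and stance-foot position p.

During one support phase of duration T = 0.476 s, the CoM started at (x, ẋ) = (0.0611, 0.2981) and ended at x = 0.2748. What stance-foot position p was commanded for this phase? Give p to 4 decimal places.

ωT = 3.0846·0.476 = 1.468270; cosh(ωT) = 2.286020, sinh(ωT) = 2.055696
x(T) = p + (x₀−p)·cosh(ωT) + (ẋ₀/ω)·sinh(ωT) ⇒ p·(1 − cosh) = x(T) − x₀·cosh − (ẋ₀/ω)·sinh
numerator   = 0.2748 − (0.0611)·2.286020 − (0.2981/3.0846)·2.055696 = -0.063541
denominator = 1 − 2.286020 = -1.286020
p = -0.063541 / -1.286020 = 0.0494

p = 0.0494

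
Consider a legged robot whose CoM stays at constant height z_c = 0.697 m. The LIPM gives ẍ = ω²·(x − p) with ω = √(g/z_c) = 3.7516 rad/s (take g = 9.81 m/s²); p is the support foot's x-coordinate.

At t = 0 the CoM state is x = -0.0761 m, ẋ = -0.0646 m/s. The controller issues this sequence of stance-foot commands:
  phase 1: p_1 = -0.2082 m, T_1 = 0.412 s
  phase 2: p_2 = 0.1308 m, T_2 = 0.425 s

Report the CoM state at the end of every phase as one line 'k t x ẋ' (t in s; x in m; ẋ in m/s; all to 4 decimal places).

1 0.4120 0.0772 0.9512
2 0.8370 0.5920 1.9640

phase 1: p=-0.2082, T=0.412, ωT=1.545659, cosh=2.452117, sinh=2.238946; start (x,ẋ)=(-0.076100, -0.064600) → end (x,ẋ)=(0.077172, 0.951184)
phase 2: p=0.1308, T=0.425, ωT=1.594430, cosh=2.564272, sinh=2.361248; start (x,ẋ)=(0.077172, 0.951184) → end (x,ẋ)=(0.591955, 1.964030)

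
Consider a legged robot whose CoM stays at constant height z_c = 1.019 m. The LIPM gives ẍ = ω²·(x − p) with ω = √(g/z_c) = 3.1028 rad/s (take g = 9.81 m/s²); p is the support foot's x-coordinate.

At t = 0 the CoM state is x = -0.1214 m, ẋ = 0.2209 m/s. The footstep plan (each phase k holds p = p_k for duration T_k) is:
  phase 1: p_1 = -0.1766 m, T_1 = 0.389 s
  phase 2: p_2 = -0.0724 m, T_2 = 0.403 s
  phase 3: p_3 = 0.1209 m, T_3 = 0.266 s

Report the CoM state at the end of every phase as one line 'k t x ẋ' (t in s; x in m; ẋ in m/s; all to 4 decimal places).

phase 1: p=-0.1766, T=0.389, ωT=1.206989, cosh=1.821250, sinh=1.522153; start (x,ẋ)=(-0.121400, 0.220900) → end (x,ẋ)=(0.032301, 0.663020)
phase 2: p=-0.0724, T=0.403, ωT=1.250428, cosh=1.889110, sinh=1.602728; start (x,ẋ)=(0.032301, 0.663020) → end (x,ẋ)=(0.467870, 1.773190)
phase 3: p=0.1209, T=0.266, ωT=0.825345, cosh=1.360376, sinh=0.922292; start (x,ẋ)=(0.467870, 1.773190) → end (x,ẋ)=(1.119981, 3.405123)

1 0.3890 0.0323 0.6630
2 0.7920 0.4679 1.7732
3 1.0580 1.1200 3.4051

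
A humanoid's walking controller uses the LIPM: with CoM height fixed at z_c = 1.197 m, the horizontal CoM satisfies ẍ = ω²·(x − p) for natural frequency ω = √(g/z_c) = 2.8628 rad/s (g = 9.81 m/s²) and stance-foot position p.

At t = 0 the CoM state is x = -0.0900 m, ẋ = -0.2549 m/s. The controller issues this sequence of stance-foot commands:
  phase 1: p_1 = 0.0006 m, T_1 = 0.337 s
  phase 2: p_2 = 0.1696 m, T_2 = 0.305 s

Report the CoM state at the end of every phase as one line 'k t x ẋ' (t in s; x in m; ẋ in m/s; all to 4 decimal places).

phase 1: p=0.0006, T=0.337, ωT=0.964764, cosh=1.502620, sinh=1.121547; start (x,ẋ)=(-0.090000, -0.254900) → end (x,ẋ)=(-0.235398, -0.673913)
phase 2: p=0.1696, T=0.305, ωT=0.873154, cosh=1.406042, sinh=0.988409; start (x,ẋ)=(-0.235398, -0.673913) → end (x,ẋ)=(-0.632520, -2.093541)

1 0.3370 -0.2354 -0.6739
2 0.6420 -0.6325 -2.0935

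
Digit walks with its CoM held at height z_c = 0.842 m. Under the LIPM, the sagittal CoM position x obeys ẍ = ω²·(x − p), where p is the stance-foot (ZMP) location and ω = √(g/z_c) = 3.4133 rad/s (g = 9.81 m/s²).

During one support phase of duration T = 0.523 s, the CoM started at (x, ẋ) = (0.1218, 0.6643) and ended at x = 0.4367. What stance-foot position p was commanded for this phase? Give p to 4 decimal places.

p = 0.2423

ωT = 3.4133·0.523 = 1.785156; cosh(ωT) = 3.064140, sinh(ωT) = 2.896369
x(T) = p + (x₀−p)·cosh(ωT) + (ẋ₀/ω)·sinh(ωT) ⇒ p·(1 − cosh) = x(T) − x₀·cosh − (ẋ₀/ω)·sinh
numerator   = 0.4367 − (0.1218)·3.064140 − (0.6643/3.4133)·2.896369 = -0.500207
denominator = 1 − 3.064140 = -2.064140
p = -0.500207 / -2.064140 = 0.2423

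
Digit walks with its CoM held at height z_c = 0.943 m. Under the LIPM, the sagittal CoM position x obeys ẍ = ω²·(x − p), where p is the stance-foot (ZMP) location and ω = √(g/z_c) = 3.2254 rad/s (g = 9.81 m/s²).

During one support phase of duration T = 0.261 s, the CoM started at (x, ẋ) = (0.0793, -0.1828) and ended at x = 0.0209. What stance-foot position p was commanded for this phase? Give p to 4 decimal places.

ωT = 3.2254·0.261 = 0.841829; cosh(ωT) = 1.375765, sinh(ωT) = 0.944843
x(T) = p + (x₀−p)·cosh(ωT) + (ẋ₀/ω)·sinh(ωT) ⇒ p·(1 − cosh) = x(T) − x₀·cosh − (ẋ₀/ω)·sinh
numerator   = 0.0209 − (0.0793)·1.375765 − (-0.1828/3.2254)·0.944843 = -0.034649
denominator = 1 − 1.375765 = -0.375765
p = -0.034649 / -0.375765 = 0.0922

p = 0.0922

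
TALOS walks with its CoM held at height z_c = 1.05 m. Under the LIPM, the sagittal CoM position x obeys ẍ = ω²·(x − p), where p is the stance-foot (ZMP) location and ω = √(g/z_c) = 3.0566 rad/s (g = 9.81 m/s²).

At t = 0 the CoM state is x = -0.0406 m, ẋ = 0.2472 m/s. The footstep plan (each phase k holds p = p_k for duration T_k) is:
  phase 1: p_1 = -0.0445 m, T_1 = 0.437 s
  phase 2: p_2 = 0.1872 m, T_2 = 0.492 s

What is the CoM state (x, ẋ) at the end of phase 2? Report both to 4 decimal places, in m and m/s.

phase 1: p=-0.0445, T=0.437, ωT=1.335734, cosh=2.032876, sinh=1.769911; start (x,ẋ)=(-0.040600, 0.247200) → end (x,ẋ)=(0.106568, 0.523626)
phase 2: p=0.1872, T=0.492, ωT=1.503847, cosh=2.360619, sinh=2.138345; start (x,ẋ)=(0.106568, 0.523626) → end (x,ẋ)=(0.363179, 0.709066)

x = 0.3632, ẋ = 0.7091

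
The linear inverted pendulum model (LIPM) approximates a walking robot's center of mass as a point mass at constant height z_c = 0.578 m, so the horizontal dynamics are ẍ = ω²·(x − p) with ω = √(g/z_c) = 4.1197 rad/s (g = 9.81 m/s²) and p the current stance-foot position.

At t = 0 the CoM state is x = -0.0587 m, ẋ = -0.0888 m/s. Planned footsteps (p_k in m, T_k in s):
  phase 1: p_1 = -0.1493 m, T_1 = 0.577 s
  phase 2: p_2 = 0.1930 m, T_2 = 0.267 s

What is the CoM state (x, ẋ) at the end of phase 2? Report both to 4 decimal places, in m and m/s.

phase 1: p=-0.1493, T=0.577, ωT=2.377067, cosh=5.433040, sinh=5.340217; start (x,ẋ)=(-0.058700, -0.088800) → end (x,ẋ)=(0.227825, 1.510755)
phase 2: p=0.1930, T=0.267, ωT=1.099960, cosh=1.668465, sinh=1.335581; start (x,ẋ)=(0.227825, 1.510755) → end (x,ẋ)=(0.740882, 2.712256)

x = 0.7409, ẋ = 2.7123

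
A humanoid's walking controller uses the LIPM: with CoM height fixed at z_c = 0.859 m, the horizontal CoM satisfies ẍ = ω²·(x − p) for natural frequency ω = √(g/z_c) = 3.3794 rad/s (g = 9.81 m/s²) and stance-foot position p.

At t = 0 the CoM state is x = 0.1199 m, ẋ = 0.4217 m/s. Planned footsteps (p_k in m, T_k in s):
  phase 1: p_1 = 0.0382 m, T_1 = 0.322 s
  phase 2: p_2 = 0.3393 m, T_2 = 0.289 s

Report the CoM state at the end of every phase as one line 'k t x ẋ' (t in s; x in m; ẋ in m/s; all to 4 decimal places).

1 0.3220 0.3375 1.0603
2 0.6110 0.6940 1.6004

phase 1: p=0.0382, T=0.322, ωT=1.088167, cosh=1.652830, sinh=1.315997; start (x,ẋ)=(0.119900, 0.421700) → end (x,ẋ)=(0.337453, 1.060341)
phase 2: p=0.3393, T=0.289, ωT=0.976647, cosh=1.516054, sinh=1.139482; start (x,ẋ)=(0.337453, 1.060341) → end (x,ẋ)=(0.694031, 1.600424)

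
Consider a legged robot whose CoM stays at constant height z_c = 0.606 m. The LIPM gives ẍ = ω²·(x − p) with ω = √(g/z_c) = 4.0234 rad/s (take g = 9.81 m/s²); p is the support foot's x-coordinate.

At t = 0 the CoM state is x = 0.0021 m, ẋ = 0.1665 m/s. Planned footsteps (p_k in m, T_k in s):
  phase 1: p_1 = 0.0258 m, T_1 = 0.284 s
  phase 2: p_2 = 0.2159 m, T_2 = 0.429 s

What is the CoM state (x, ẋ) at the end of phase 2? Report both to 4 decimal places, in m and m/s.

x = -0.1812, ẋ = -1.4465

phase 1: p=0.0258, T=0.284, ωT=1.142646, cosh=1.727013, sinh=1.408039; start (x,ẋ)=(0.002100, 0.166500) → end (x,ẋ)=(0.043139, 0.153285)
phase 2: p=0.2159, T=0.429, ωT=1.726039, cosh=2.898171, sinh=2.720183; start (x,ẋ)=(0.043139, 0.153285) → end (x,ẋ)=(-0.181158, -1.446522)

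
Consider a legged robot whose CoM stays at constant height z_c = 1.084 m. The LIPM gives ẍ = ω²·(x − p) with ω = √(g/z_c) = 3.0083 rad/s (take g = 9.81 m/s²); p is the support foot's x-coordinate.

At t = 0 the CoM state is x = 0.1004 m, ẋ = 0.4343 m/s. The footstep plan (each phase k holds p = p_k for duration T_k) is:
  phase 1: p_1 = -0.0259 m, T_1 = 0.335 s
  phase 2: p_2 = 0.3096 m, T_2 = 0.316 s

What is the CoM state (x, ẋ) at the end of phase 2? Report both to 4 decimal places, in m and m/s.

phase 1: p=-0.0259, T=0.335, ωT=1.007781, cosh=1.552271, sinh=1.187243; start (x,ẋ)=(0.100400, 0.434300) → end (x,ẋ)=(0.341551, 1.125242)
phase 2: p=0.3096, T=0.316, ωT=0.950623, cosh=1.486910, sinh=1.100410; start (x,ẋ)=(0.341551, 1.125242) → end (x,ẋ)=(0.768712, 1.778903)

x = 0.7687, ẋ = 1.7789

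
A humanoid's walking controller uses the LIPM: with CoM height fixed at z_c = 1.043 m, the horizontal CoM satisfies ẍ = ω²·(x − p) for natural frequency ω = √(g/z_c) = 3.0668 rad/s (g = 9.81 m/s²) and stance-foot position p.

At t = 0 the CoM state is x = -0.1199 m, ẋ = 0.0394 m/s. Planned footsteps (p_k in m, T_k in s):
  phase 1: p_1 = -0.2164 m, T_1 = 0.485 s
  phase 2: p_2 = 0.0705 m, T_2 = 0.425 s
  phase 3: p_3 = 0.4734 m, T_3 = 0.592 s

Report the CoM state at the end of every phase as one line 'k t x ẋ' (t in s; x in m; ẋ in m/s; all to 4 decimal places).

1 0.4850 0.0350 0.7131
2 0.9100 0.3968 1.2239
3 1.5020 1.4255 3.1572

phase 1: p=-0.2164, T=0.485, ωT=1.487398, cosh=2.325763, sinh=2.099803; start (x,ẋ)=(-0.119900, 0.039400) → end (x,ẋ)=(0.035013, 0.713064)
phase 2: p=0.0705, T=0.425, ωT=1.303390, cosh=1.976683, sinh=1.705074; start (x,ẋ)=(0.035013, 0.713064) → end (x,ẋ)=(0.396801, 1.223934)
phase 3: p=0.4734, T=0.592, ωT=1.815546, cosh=3.153588, sinh=2.990839; start (x,ẋ)=(0.396801, 1.223934) → end (x,ẋ)=(1.425457, 3.157194)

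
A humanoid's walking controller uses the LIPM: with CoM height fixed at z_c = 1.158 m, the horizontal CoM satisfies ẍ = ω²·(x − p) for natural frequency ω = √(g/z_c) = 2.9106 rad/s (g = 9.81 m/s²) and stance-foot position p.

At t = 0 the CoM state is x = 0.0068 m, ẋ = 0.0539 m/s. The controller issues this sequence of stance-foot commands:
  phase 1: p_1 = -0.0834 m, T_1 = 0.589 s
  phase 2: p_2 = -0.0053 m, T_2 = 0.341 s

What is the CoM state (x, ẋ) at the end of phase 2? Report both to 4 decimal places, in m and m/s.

phase 1: p=-0.0834, T=0.589, ωT=1.714343, cosh=2.866555, sinh=2.686473; start (x,ẋ)=(0.006800, 0.053900) → end (x,ẋ)=(0.224913, 0.859804)
phase 2: p=-0.0053, T=0.341, ωT=0.992515, cosh=1.534327, sinh=1.163683; start (x,ẋ)=(0.224913, 0.859804) → end (x,ẋ)=(0.691679, 2.098954)

x = 0.6917, ẋ = 2.0990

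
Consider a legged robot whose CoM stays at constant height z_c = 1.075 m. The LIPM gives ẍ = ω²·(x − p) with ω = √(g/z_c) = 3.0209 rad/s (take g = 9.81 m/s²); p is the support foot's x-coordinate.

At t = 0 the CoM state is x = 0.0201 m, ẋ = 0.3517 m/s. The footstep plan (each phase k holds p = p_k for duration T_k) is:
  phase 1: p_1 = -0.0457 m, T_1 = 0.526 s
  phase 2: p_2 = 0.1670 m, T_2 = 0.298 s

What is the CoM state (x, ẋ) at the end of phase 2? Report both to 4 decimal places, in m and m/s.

phase 1: p=-0.0457, T=0.526, ωT=1.588993, cosh=2.551473, sinh=2.347342; start (x,ẋ)=(0.020100, 0.351700) → end (x,ẋ)=(0.395470, 1.363947)
phase 2: p=0.1670, T=0.298, ωT=0.900228, cosh=1.433321, sinh=1.026844; start (x,ẋ)=(0.395470, 1.363947) → end (x,ẋ)=(0.958094, 2.663684)

x = 0.9581, ẋ = 2.6637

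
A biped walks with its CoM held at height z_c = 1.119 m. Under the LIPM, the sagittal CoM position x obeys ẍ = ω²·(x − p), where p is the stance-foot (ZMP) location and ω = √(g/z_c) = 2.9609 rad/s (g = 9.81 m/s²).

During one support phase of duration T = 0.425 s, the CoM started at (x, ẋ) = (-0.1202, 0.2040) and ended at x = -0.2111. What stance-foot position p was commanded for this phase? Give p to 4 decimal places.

ωT = 2.9609·0.425 = 1.258382; cosh(ωT) = 1.901918, sinh(ωT) = 1.617805
x(T) = p + (x₀−p)·cosh(ωT) + (ẋ₀/ω)·sinh(ωT) ⇒ p·(1 − cosh) = x(T) − x₀·cosh − (ẋ₀/ω)·sinh
numerator   = -0.2111 − (-0.1202)·1.901918 − (0.2040/2.9609)·1.617805 = -0.093953
denominator = 1 − 1.901918 = -0.901918
p = -0.093953 / -0.901918 = 0.1042

p = 0.1042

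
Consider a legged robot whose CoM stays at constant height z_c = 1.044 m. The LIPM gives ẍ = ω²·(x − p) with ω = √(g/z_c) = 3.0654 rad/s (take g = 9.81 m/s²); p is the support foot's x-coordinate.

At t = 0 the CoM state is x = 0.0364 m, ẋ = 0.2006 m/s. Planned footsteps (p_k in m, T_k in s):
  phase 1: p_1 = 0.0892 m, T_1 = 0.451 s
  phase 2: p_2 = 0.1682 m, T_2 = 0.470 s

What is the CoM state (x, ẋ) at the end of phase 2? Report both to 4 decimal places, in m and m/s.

x = 0.0949, ẋ = -0.1459

phase 1: p=0.0892, T=0.451, ωT=1.382495, cosh=2.117892, sinh=1.866941; start (x,ẋ)=(0.036400, 0.200600) → end (x,ẋ)=(0.099548, 0.122679)
phase 2: p=0.1682, T=0.470, ωT=1.440738, cosh=2.230282, sinh=1.993529; start (x,ẋ)=(0.099548, 0.122679) → end (x,ẋ)=(0.094869, -0.145921)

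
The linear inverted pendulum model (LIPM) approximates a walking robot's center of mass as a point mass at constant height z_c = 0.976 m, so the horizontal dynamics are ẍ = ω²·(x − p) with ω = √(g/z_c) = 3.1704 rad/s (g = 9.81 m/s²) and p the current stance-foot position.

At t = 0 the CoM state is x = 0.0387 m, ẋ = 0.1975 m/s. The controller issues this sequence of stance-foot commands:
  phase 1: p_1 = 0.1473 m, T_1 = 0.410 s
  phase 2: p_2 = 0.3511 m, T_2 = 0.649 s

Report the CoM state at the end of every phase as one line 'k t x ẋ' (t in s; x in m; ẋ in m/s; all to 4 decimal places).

phase 1: p=0.1473, T=0.410, ωT=1.299864, cosh=1.970683, sinh=1.698114; start (x,ẋ)=(0.038700, 0.197500) → end (x,ẋ)=(0.039068, -0.195460)
phase 2: p=0.3511, T=0.649, ωT=2.057590, cosh=3.977421, sinh=3.849660; start (x,ẋ)=(0.039068, -0.195460) → end (x,ẋ)=(-1.127321, -4.585768)

1 0.4100 0.0391 -0.1955
2 1.0590 -1.1273 -4.5858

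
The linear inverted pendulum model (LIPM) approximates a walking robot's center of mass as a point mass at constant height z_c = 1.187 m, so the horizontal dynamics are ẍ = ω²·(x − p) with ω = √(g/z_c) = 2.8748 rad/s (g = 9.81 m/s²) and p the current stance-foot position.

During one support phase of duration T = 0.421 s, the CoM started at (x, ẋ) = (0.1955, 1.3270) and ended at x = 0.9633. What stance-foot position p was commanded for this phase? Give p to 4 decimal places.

p = 0.1200

ωT = 2.8748·0.421 = 1.210291; cosh(ωT) = 1.826285, sinh(ωT) = 1.528175
x(T) = p + (x₀−p)·cosh(ωT) + (ẋ₀/ω)·sinh(ωT) ⇒ p·(1 − cosh) = x(T) − x₀·cosh − (ẋ₀/ω)·sinh
numerator   = 0.9633 − (0.1955)·1.826285 − (1.3270/2.8748)·1.528175 = -0.099140
denominator = 1 − 1.826285 = -0.826285
p = -0.099140 / -0.826285 = 0.1200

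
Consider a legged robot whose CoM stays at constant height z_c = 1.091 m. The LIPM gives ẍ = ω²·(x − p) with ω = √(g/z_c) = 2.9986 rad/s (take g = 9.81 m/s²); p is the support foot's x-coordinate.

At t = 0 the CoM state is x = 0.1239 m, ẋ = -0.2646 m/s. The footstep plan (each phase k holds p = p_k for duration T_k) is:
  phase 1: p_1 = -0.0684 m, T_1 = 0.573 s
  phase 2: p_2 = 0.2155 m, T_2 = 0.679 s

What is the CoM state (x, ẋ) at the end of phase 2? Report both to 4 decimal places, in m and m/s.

x = 1.3346, ẋ = 3.4473

phase 1: p=-0.0684, T=0.573, ωT=1.718198, cosh=2.876931, sinh=2.697542; start (x,ẋ)=(0.123900, -0.264600) → end (x,ẋ)=(0.246800, 0.794250)
phase 2: p=0.2155, T=0.679, ωT=2.036049, cosh=3.895415, sinh=3.764872; start (x,ẋ)=(0.246800, 0.794250) → end (x,ẋ)=(1.334640, 3.447284)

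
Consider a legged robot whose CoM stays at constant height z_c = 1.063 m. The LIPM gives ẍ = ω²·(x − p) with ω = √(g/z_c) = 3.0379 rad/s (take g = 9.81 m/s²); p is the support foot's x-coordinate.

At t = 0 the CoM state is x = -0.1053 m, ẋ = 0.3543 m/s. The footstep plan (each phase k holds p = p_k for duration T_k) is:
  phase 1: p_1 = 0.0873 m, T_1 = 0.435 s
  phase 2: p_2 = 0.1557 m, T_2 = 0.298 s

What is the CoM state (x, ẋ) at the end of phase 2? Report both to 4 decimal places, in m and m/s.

phase 1: p=0.0873, T=0.435, ωT=1.321487, cosh=2.007864, sinh=1.741126; start (x,ẋ)=(-0.105300, 0.354300) → end (x,ẋ)=(-0.096353, -0.307346)
phase 2: p=0.1557, T=0.298, ωT=0.905294, cosh=1.438541, sinh=1.034118; start (x,ẋ)=(-0.096353, -0.307346) → end (x,ẋ)=(-0.311511, -1.233966)

x = -0.3115, ẋ = -1.2340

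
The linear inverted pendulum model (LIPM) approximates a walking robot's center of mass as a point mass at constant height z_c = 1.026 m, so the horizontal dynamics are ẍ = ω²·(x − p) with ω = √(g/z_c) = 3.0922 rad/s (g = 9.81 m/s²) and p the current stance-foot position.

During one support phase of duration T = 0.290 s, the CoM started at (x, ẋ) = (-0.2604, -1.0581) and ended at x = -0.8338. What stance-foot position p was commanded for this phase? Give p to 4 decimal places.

p = 0.2602

ωT = 3.0922·0.290 = 0.896738; cosh(ωT) = 1.429746, sinh(ωT) = 1.021847
x(T) = p + (x₀−p)·cosh(ωT) + (ẋ₀/ω)·sinh(ωT) ⇒ p·(1 − cosh) = x(T) − x₀·cosh − (ẋ₀/ω)·sinh
numerator   = -0.8338 − (-0.2604)·1.429746 − (-1.0581/3.0922)·1.021847 = -0.111835
denominator = 1 − 1.429746 = -0.429746
p = -0.111835 / -0.429746 = 0.2602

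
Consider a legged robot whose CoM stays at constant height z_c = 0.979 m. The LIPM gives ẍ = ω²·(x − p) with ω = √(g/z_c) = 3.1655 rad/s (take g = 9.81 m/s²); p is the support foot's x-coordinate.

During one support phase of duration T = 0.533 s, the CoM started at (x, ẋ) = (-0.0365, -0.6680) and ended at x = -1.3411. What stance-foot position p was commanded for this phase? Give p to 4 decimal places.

p = 0.3836

ωT = 3.1655·0.533 = 1.687212; cosh(ωT) = 2.794712, sinh(ωT) = 2.609677
x(T) = p + (x₀−p)·cosh(ωT) + (ẋ₀/ω)·sinh(ωT) ⇒ p·(1 − cosh) = x(T) − x₀·cosh − (ẋ₀/ω)·sinh
numerator   = -1.3411 − (-0.0365)·2.794712 − (-0.6680/3.1655)·2.609677 = -0.688386
denominator = 1 − 2.794712 = -1.794712
p = -0.688386 / -1.794712 = 0.3836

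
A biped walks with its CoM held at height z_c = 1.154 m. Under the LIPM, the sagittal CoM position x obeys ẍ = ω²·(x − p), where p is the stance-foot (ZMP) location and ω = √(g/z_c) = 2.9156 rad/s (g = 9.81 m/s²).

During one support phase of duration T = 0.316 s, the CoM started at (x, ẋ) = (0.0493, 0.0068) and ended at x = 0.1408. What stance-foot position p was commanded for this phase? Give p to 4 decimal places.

p = -0.1462

ωT = 2.9156·0.316 = 0.921330; cosh(ωT) = 1.455309, sinh(ωT) = 1.057320
x(T) = p + (x₀−p)·cosh(ωT) + (ẋ₀/ω)·sinh(ωT) ⇒ p·(1 − cosh) = x(T) − x₀·cosh − (ẋ₀/ω)·sinh
numerator   = 0.1408 − (0.0493)·1.455309 − (0.0068/2.9156)·1.057320 = 0.066587
denominator = 1 − 1.455309 = -0.455309
p = 0.066587 / -0.455309 = -0.1462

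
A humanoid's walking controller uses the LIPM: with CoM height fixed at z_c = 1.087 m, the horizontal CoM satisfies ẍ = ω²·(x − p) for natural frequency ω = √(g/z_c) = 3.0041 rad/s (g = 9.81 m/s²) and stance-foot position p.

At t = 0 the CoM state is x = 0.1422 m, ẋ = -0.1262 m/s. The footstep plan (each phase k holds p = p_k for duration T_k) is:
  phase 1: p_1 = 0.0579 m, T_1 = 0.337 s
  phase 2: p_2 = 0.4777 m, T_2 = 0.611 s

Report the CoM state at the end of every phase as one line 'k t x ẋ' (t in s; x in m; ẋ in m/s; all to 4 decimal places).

1 0.3370 0.1390 0.1059
2 0.9480 -0.5031 -2.7671

phase 1: p=0.0579, T=0.337, ωT=1.012382, cosh=1.557750, sinh=1.194398; start (x,ẋ)=(0.142200, -0.126200) → end (x,ẋ)=(0.139043, 0.105888)
phase 2: p=0.4777, T=0.611, ωT=1.835505, cosh=3.213916, sinh=3.054383; start (x,ẋ)=(0.139043, 0.105888) → end (x,ẋ)=(-0.503056, -2.767095)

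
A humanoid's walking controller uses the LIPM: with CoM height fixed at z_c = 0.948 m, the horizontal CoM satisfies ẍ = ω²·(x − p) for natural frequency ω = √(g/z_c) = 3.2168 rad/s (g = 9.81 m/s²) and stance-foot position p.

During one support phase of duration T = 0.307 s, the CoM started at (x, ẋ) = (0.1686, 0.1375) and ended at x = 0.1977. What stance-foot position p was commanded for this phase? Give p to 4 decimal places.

ωT = 3.2168·0.307 = 0.987558; cosh(ωT) = 1.528577, sinh(ωT) = 1.156092
x(T) = p + (x₀−p)·cosh(ωT) + (ẋ₀/ω)·sinh(ωT) ⇒ p·(1 − cosh) = x(T) − x₀·cosh − (ẋ₀/ω)·sinh
numerator   = 0.1977 − (0.1686)·1.528577 − (0.1375/3.2168)·1.156092 = -0.109435
denominator = 1 − 1.528577 = -0.528577
p = -0.109435 / -0.528577 = 0.2070

p = 0.2070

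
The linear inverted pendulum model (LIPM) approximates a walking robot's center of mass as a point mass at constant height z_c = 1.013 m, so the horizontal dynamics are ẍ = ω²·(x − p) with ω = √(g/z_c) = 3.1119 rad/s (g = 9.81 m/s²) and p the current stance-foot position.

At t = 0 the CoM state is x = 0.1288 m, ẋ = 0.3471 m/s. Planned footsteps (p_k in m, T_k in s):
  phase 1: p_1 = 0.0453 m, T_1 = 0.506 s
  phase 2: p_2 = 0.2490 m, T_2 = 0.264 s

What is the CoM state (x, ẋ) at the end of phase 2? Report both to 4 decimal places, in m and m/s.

phase 1: p=0.0453, T=0.506, ωT=1.574621, cosh=2.517999, sinh=2.310914; start (x,ẋ)=(0.128800, 0.347100) → end (x,ẋ)=(0.513311, 1.474474)
phase 2: p=0.2490, T=0.264, ωT=0.821542, cosh=1.356878, sinh=0.917125; start (x,ẋ)=(0.513311, 1.474474) → end (x,ẋ)=(1.042188, 2.755026)

x = 1.0422, ẋ = 2.7550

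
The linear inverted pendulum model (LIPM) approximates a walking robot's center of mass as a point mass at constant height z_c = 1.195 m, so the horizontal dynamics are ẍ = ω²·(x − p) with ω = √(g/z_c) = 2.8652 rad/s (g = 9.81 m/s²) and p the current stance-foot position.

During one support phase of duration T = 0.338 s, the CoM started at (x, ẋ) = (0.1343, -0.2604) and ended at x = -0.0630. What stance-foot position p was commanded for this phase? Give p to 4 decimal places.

ωT = 2.8652·0.338 = 0.968438; cosh(ωT) = 1.506751, sinh(ωT) = 1.127075
x(T) = p + (x₀−p)·cosh(ωT) + (ẋ₀/ω)·sinh(ωT) ⇒ p·(1 − cosh) = x(T) − x₀·cosh − (ẋ₀/ω)·sinh
numerator   = -0.0630 − (0.1343)·1.506751 − (-0.2604/2.8652)·1.127075 = -0.162924
denominator = 1 − 1.506751 = -0.506751
p = -0.162924 / -0.506751 = 0.3215

p = 0.3215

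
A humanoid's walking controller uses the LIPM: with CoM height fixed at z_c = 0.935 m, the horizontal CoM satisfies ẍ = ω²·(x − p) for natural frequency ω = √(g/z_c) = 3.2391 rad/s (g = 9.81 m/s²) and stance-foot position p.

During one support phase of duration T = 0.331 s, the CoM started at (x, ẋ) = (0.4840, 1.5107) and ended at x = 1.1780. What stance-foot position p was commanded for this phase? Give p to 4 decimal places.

ωT = 3.2391·0.331 = 1.072142; cosh(ωT) = 1.631953, sinh(ωT) = 1.289678
x(T) = p + (x₀−p)·cosh(ωT) + (ẋ₀/ω)·sinh(ωT) ⇒ p·(1 − cosh) = x(T) − x₀·cosh − (ẋ₀/ω)·sinh
numerator   = 1.1780 − (0.4840)·1.631953 − (1.5107/3.2391)·1.289678 = -0.213365
denominator = 1 − 1.631953 = -0.631953
p = -0.213365 / -0.631953 = 0.3376

p = 0.3376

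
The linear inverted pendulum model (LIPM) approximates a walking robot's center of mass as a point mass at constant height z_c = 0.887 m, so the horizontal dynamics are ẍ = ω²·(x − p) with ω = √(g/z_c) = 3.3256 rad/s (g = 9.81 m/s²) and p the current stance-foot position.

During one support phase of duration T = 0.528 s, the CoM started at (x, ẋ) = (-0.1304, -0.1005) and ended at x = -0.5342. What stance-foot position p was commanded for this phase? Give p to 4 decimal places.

p = 0.0306

ωT = 3.3256·0.528 = 1.755917; cosh(ωT) = 2.980751, sinh(ωT) = 2.808002
x(T) = p + (x₀−p)·cosh(ωT) + (ẋ₀/ω)·sinh(ωT) ⇒ p·(1 − cosh) = x(T) − x₀·cosh − (ẋ₀/ω)·sinh
numerator   = -0.5342 − (-0.1304)·2.980751 − (-0.1005/3.3256)·2.808002 = -0.060652
denominator = 1 − 2.980751 = -1.980751
p = -0.060652 / -1.980751 = 0.0306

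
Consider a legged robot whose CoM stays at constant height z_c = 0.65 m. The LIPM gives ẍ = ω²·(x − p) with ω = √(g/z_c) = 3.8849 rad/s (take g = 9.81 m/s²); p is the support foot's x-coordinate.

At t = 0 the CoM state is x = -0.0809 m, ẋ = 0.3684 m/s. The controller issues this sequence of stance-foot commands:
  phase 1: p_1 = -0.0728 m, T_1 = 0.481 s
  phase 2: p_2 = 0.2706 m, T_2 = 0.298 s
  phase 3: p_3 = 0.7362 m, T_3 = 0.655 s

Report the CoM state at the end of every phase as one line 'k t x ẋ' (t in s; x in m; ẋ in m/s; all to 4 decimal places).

1 0.4810 0.2002 1.1224
2 0.7790 0.5619 1.5704
3 1.4340 2.1782 5.7786

phase 1: p=-0.0728, T=0.481, ωT=1.868637, cosh=3.316896, sinh=3.162562; start (x,ẋ)=(-0.080900, 0.368400) → end (x,ẋ)=(0.200235, 1.122426)
phase 2: p=0.2706, T=0.298, ωT=1.157700, cosh=1.748407, sinh=1.434199; start (x,ẋ)=(0.200235, 1.122426) → end (x,ẋ)=(0.561942, 1.570402)
phase 3: p=0.7362, T=0.655, ωT=2.544609, cosh=6.408378, sinh=6.329875; start (x,ẋ)=(0.561942, 1.570402) → end (x,ẋ)=(2.178228, 5.778562)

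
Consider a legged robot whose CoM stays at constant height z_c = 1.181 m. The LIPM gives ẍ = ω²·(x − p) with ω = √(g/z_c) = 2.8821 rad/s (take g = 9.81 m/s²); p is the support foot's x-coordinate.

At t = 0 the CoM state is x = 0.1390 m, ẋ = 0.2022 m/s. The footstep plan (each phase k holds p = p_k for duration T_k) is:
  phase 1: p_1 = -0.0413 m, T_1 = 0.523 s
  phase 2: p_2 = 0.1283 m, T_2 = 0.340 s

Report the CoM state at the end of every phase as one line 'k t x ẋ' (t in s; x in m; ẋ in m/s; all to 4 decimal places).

1 0.5230 0.5363 1.5943
2 0.8630 1.3814 3.7686

phase 1: p=-0.0413, T=0.523, ωT=1.507338, cosh=2.368098, sinh=2.146600; start (x,ẋ)=(0.139000, 0.202200) → end (x,ẋ)=(0.536268, 1.594294)
phase 2: p=0.1283, T=0.340, ωT=0.979914, cosh=1.519785, sinh=1.144442; start (x,ẋ)=(0.536268, 1.594294) → end (x,ẋ)=(1.381395, 3.768623)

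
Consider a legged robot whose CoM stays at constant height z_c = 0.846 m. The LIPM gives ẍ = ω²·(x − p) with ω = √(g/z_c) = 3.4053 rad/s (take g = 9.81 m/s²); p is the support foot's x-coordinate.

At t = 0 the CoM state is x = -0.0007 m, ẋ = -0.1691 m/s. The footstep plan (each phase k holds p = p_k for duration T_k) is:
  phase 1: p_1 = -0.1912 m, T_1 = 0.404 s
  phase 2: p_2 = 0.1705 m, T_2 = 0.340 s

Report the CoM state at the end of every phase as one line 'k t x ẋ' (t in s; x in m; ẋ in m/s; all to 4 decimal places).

phase 1: p=-0.1912, T=0.404, ωT=1.375741, cosh=2.105331, sinh=1.852679; start (x,ẋ)=(-0.000700, -0.169100) → end (x,ẋ)=(0.117865, 0.845839)
phase 2: p=0.1705, T=0.340, ωT=1.157802, cosh=1.748553, sinh=1.434377; start (x,ẋ)=(0.117865, 0.845839) → end (x,ẋ)=(0.434749, 1.221901)

1 0.4040 0.1179 0.8458
2 0.7440 0.4347 1.2219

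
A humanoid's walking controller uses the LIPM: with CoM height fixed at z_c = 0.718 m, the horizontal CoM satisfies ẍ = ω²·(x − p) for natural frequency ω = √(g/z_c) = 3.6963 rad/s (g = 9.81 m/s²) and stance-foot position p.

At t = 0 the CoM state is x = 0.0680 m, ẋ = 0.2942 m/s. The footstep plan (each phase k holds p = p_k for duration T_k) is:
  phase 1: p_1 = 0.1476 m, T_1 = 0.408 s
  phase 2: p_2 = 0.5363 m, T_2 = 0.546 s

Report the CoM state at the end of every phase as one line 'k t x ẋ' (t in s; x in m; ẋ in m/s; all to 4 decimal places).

phase 1: p=0.1476, T=0.408, ωT=1.508090, cosh=2.369714, sinh=2.148381; start (x,ẋ)=(0.068000, 0.294200) → end (x,ẋ)=(0.129967, 0.065061)
phase 2: p=0.5363, T=0.546, ωT=2.018180, cosh=3.828757, sinh=3.695860; start (x,ẋ)=(0.129967, 0.065061) → end (x,ẋ)=(-0.954396, -5.301812)

1 0.4080 0.1300 0.0651
2 0.9540 -0.9544 -5.3018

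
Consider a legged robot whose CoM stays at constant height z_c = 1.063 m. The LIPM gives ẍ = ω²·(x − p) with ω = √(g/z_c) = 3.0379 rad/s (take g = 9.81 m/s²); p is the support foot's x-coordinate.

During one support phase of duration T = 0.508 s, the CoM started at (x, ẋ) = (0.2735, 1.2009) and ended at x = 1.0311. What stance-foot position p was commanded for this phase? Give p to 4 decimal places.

p = 0.3600

ωT = 3.0379·0.508 = 1.543253; cosh(ωT) = 2.446737, sinh(ωT) = 2.233053
x(T) = p + (x₀−p)·cosh(ωT) + (ẋ₀/ω)·sinh(ωT) ⇒ p·(1 − cosh) = x(T) − x₀·cosh − (ẋ₀/ω)·sinh
numerator   = 1.0311 − (0.2735)·2.446737 − (1.2009/3.0379)·2.233053 = -0.520822
denominator = 1 − 2.446737 = -1.446737
p = -0.520822 / -1.446737 = 0.3600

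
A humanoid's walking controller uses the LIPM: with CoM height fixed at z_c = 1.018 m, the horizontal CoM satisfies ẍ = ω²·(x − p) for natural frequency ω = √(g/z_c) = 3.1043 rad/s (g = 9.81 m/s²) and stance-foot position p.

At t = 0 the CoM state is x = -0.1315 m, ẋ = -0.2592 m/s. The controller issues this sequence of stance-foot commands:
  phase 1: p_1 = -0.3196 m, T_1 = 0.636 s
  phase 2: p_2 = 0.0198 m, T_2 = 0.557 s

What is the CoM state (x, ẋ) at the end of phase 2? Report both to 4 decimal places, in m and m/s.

x = 1.1594, ẋ = 3.7038

phase 1: p=-0.3196, T=0.636, ωT=1.974335, cosh=3.670341, sinh=3.531487; start (x,ẋ)=(-0.131500, -0.259200) → end (x,ẋ)=(0.075922, 1.110749)
phase 2: p=0.0198, T=0.557, ωT=1.729095, cosh=2.906498, sinh=2.729054; start (x,ẋ)=(0.075922, 1.110749) → end (x,ẋ)=(1.159402, 3.703848)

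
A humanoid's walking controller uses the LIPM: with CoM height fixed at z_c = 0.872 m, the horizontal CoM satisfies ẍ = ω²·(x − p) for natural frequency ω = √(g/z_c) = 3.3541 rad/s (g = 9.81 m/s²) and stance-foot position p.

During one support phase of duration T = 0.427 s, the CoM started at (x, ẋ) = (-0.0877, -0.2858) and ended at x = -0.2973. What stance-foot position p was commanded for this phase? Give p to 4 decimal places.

ωT = 3.3541·0.427 = 1.432201; cosh(ωT) = 2.213344, sinh(ωT) = 1.974561
x(T) = p + (x₀−p)·cosh(ωT) + (ẋ₀/ω)·sinh(ωT) ⇒ p·(1 − cosh) = x(T) − x₀·cosh − (ẋ₀/ω)·sinh
numerator   = -0.2973 − (-0.0877)·2.213344 − (-0.2858/3.3541)·1.974561 = 0.065061
denominator = 1 − 2.213344 = -1.213344
p = 0.065061 / -1.213344 = -0.0536

p = -0.0536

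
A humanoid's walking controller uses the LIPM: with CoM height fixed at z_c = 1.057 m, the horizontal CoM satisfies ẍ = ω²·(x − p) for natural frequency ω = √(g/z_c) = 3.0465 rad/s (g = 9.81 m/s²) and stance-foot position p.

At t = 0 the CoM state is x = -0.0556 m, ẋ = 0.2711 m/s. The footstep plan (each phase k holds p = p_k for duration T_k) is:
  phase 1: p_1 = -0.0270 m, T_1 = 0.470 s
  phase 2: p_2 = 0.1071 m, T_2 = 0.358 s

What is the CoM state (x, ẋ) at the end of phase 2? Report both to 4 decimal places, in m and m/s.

phase 1: p=-0.0270, T=0.470, ωT=1.431855, cosh=2.212662, sinh=1.973796; start (x,ẋ)=(-0.055600, 0.271100) → end (x,ẋ)=(0.085361, 0.427876)
phase 2: p=0.1071, T=0.358, ωT=1.090647, cosh=1.656099, sinh=1.320100; start (x,ẋ)=(0.085361, 0.427876) → end (x,ẋ)=(0.256504, 0.621177)

x = 0.2565, ẋ = 0.6212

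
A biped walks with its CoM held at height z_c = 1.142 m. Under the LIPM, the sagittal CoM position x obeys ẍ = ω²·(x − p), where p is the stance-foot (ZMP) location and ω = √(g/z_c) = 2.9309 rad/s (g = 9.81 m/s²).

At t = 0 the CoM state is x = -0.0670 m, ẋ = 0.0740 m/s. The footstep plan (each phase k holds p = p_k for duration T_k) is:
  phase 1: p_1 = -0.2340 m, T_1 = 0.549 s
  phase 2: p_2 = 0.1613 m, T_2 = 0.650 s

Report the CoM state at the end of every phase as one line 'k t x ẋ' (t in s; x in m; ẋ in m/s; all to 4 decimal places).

phase 1: p=-0.2340, T=0.549, ωT=1.609064, cosh=2.599103, sinh=2.399028; start (x,ẋ)=(-0.067000, 0.074000) → end (x,ẋ)=(0.260621, 1.366563)
phase 2: p=0.1613, T=0.650, ωT=1.905085, cosh=3.434394, sinh=3.285584; start (x,ẋ)=(0.260621, 1.366563) → end (x,ẋ)=(2.034347, 5.649752)

1 0.5490 0.2606 1.3666
2 1.1990 2.0343 5.6498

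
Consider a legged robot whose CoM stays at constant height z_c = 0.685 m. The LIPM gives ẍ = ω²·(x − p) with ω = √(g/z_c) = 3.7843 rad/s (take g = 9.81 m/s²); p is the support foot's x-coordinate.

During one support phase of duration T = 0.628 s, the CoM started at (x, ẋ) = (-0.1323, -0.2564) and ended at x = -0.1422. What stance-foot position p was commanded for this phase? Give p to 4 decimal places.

ωT = 3.7843·0.628 = 2.376540; cosh(ωT) = 5.430229, sinh(ωT) = 5.337358
x(T) = p + (x₀−p)·cosh(ωT) + (ẋ₀/ω)·sinh(ωT) ⇒ p·(1 − cosh) = x(T) − x₀·cosh − (ẋ₀/ω)·sinh
numerator   = -0.1422 − (-0.1323)·5.430229 − (-0.2564/3.7843)·5.337358 = 0.937845
denominator = 1 − 5.430229 = -4.430229
p = 0.937845 / -4.430229 = -0.2117

p = -0.2117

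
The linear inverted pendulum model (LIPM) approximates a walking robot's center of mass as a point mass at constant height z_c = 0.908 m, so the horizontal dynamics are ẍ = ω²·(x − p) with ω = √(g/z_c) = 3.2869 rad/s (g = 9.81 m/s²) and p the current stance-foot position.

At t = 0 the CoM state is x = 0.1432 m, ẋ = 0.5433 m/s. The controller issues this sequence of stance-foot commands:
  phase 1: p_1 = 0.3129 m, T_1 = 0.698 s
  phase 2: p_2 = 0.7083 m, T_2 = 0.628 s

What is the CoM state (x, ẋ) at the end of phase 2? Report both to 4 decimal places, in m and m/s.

x = -1.0488, ẋ = -5.5962

phase 1: p=0.3129, T=0.698, ωT=2.294256, cosh=5.008947, sinh=4.908110; start (x,ẋ)=(0.143200, 0.543300) → end (x,ẋ)=(0.274156, -0.016319)
phase 2: p=0.7083, T=0.628, ωT=2.064173, cosh=4.002852, sinh=3.875929; start (x,ẋ)=(0.274156, -0.016319) → end (x,ẋ)=(-1.048759, -5.596230)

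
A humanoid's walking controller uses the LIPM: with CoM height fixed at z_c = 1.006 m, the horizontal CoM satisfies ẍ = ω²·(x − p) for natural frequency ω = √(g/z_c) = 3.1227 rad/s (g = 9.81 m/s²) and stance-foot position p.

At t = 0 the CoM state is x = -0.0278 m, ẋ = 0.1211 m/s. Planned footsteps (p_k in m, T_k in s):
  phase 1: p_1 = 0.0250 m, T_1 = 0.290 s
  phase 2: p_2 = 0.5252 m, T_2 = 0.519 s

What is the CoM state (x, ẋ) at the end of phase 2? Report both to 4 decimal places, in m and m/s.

phase 1: p=0.0250, T=0.290, ωT=0.905583, cosh=1.438840, sinh=1.034534; start (x,ẋ)=(-0.027800, 0.121100) → end (x,ẋ)=(-0.010851, 0.003671)
phase 2: p=0.5252, T=0.519, ωT=1.620681, cosh=2.627149, sinh=2.429385; start (x,ẋ)=(-0.010851, 0.003671) → end (x,ẋ)=(-0.880230, -4.056967)

x = -0.8802, ẋ = -4.0570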